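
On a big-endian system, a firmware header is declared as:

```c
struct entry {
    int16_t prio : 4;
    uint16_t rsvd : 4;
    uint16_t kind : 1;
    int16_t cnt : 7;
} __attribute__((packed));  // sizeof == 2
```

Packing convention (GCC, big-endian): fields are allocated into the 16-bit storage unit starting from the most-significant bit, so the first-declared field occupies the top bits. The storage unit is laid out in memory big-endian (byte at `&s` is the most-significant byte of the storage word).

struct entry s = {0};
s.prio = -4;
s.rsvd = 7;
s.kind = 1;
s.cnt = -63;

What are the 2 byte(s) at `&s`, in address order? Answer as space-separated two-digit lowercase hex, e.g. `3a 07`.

prio (4b) val=-4 bits=0xc at bit 12: 0xc000
rsvd (4b) val=7 bits=0x7 at bit 8: 0xc700
kind (1b) val=1 bits=0x1 at bit 7: 0xc780
cnt (7b) val=-63 bits=0x41 at bit 0: 0xc7c1
word = 0xc7c1 → big-endian bytes:
  [0]=0xc7  [1]=0xc1

c7 c1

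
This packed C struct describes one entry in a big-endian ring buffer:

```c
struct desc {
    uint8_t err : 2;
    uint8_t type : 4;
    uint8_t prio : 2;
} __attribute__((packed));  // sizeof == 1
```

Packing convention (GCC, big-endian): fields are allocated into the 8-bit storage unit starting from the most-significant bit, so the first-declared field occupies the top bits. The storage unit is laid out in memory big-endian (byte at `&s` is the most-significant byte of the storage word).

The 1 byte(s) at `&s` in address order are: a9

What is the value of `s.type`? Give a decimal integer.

10

[0]=0xa9 (big-endian) → word 0xa9
err:2 @ bit 6 → (0xa9>>6)&0x3 = 0x2
type:4 @ bit 2 → (0xa9>>2)&0xf = 0xa  ←
prio:2 @ bit 0 → (0xa9>>0)&0x3 = 0x1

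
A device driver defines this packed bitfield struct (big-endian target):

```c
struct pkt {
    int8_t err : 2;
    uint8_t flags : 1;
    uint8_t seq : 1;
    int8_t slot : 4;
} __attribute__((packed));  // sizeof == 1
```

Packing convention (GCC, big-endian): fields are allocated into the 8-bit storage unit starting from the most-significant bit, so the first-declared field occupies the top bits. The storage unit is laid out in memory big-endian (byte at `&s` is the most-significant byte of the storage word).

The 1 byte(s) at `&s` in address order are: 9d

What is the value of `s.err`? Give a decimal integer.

[0]=0x9d (big-endian) → word 0x9d
err [6+:2] = (word>>6) & 0x3 = 2  ←
flags [5+:1] = (word>>5) & 0x1 = 0
seq [4+:1] = (word>>4) & 0x1 = 1
slot [0+:4] = (word>>0) & 0xf = 13
err signed 2b, MSB=1: 2 - 4 = -2

-2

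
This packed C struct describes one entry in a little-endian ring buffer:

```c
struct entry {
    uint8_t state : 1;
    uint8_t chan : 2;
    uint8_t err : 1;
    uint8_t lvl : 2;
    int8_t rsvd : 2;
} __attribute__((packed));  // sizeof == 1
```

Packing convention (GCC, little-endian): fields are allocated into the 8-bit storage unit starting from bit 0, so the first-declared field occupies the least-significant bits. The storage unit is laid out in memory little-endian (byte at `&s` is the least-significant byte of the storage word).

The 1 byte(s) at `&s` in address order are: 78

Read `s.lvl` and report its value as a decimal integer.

[0]=0x78 (little-endian) → word 0x78
state [0+:1] = (word>>0) & 0x1 = 0
chan [1+:2] = (word>>1) & 0x3 = 0
err [3+:1] = (word>>3) & 0x1 = 1
lvl [4+:2] = (word>>4) & 0x3 = 3  ←
rsvd [6+:2] = (word>>6) & 0x3 = 1

3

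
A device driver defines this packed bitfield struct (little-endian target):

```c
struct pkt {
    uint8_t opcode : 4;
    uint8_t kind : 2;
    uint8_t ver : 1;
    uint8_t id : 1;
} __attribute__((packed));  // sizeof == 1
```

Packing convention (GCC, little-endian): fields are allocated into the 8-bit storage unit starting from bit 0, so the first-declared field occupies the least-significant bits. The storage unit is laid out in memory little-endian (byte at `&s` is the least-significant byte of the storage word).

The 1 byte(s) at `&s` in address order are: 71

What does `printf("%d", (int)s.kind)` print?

[0]=0x71 (little-endian) → word 0x71
opcode:4 @ bit 0 → (0x71>>0)&0xf = 0x1
kind:2 @ bit 4 → (0x71>>4)&0x3 = 0x3  ←
ver:1 @ bit 6 → (0x71>>6)&0x1 = 0x1
id:1 @ bit 7 → (0x71>>7)&0x1 = 0x0

3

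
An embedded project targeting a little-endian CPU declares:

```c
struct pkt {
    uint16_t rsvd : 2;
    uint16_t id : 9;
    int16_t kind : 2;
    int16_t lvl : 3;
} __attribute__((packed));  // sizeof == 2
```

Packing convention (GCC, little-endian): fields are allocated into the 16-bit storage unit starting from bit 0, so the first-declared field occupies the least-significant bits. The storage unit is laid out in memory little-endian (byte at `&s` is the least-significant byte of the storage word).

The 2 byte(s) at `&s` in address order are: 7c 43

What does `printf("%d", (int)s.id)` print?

223

[0]=0x7c [1]=0x43 (little-endian) → word 0x437c
rsvd [0+:2] = (word>>0) & 0x3 = 0
id [2+:9] = (word>>2) & 0x1ff = 223  ←
kind [11+:2] = (word>>11) & 0x3 = 0
lvl [13+:3] = (word>>13) & 0x7 = 2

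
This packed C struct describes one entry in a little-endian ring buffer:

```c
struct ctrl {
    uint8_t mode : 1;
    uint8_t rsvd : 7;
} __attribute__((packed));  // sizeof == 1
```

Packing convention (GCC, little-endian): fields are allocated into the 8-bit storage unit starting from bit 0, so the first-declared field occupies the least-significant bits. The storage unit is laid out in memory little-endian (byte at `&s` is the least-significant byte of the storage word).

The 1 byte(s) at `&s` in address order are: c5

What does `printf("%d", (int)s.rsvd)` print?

[0]=0xc5 (little-endian) → word 0xc5
mode [0+:1] = (word>>0) & 0x1 = 1
rsvd [1+:7] = (word>>1) & 0x7f = 98  ←

98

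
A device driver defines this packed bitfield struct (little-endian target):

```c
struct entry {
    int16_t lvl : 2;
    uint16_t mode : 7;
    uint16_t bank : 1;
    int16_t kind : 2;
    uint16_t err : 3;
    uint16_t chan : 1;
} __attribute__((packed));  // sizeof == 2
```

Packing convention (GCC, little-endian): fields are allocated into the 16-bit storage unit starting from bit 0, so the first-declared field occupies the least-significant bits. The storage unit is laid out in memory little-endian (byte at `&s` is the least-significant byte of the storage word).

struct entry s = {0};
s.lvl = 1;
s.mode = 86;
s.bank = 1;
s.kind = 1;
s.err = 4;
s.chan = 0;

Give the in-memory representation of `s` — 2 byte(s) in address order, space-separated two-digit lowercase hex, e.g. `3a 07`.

59 47

lvl (2b) val=1 bits=0x1 at bit 0: 0x0001
mode (7b) val=86 bits=0x56 at bit 2: 0x0159
bank (1b) val=1 bits=0x1 at bit 9: 0x0359
kind (2b) val=1 bits=0x1 at bit 10: 0x0759
err (3b) val=4 bits=0x4 at bit 12: 0x4759
chan (1b) val=0 bits=0x0 at bit 15: 0x4759
word = 0x4759 → little-endian bytes:
  [0]=0x59  [1]=0x47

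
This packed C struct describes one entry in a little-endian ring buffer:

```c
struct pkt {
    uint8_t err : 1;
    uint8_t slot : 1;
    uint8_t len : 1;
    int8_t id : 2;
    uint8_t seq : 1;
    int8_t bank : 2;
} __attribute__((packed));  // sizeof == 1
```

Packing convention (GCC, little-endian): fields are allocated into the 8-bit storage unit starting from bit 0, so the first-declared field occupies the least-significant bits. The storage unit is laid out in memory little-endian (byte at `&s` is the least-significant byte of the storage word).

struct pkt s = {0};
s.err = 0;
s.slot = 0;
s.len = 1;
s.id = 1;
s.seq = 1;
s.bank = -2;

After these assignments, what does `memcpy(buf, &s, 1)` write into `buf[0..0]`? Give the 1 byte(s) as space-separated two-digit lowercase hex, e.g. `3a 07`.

err:1 = 0 → 0x0 << 0 → word 0x00
slot:1 = 0 → 0x0 << 1 → word 0x00
len:1 = 1 → 0x1 << 2 → word 0x04
id:2 = 1 → 0x1 << 3 → word 0x0c
seq:1 = 1 → 0x1 << 5 → word 0x2c
bank:2 = -2 → 0x2 << 6 → word 0xac
word = 0xac → little-endian bytes:
  [0]=0xac

ac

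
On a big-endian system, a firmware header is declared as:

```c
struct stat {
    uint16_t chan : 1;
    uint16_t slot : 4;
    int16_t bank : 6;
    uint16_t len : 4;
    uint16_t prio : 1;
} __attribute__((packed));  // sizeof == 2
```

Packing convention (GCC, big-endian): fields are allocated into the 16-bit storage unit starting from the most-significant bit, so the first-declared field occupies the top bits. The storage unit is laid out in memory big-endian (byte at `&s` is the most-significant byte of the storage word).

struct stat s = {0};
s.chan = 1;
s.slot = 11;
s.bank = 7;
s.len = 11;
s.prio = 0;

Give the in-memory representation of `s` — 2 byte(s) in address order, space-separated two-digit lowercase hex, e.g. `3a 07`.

d8 f6

chan:1 = 1 → 0x1 << 15 → word 0x8000
slot:4 = 11 → 0xb << 11 → word 0xd800
bank:6 = 7 → 0x7 << 5 → word 0xd8e0
len:4 = 11 → 0xb << 1 → word 0xd8f6
prio:1 = 0 → 0x0 << 0 → word 0xd8f6
word = 0xd8f6 → big-endian bytes:
  [0]=0xd8  [1]=0xf6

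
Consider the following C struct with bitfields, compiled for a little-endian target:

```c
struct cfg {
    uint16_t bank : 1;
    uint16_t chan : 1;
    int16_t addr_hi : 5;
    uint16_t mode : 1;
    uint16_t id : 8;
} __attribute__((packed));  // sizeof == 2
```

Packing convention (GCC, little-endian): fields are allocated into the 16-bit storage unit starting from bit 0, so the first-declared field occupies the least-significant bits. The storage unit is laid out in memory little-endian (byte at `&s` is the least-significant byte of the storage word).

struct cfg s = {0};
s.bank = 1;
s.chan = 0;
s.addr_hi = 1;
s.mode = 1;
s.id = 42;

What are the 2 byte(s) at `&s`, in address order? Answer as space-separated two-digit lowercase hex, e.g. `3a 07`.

[0+:1] bank=1 & 0x1 = 0x1; word=0x0001
[1+:1] chan=0 & 0x1 = 0x0; word=0x0001
[2+:5] addr_hi=1 & 0x1f = 0x1; word=0x0005
[7+:1] mode=1 & 0x1 = 0x1; word=0x0085
[8+:8] id=42 & 0xff = 0x2a; word=0x2a85
word = 0x2a85 → little-endian bytes:
  [0]=0x85  [1]=0x2a

85 2a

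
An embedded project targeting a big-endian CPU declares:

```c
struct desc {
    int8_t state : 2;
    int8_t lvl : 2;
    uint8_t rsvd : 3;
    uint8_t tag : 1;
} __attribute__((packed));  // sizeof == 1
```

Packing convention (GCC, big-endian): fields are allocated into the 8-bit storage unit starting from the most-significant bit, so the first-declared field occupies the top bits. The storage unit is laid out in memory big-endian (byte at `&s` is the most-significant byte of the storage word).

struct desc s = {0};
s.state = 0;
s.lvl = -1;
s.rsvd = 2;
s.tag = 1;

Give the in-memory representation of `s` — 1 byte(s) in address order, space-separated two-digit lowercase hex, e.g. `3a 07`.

35

state:2 = 0 → 0x0 << 6 → word 0x00
lvl:2 = -1 → 0x3 << 4 → word 0x30
rsvd:3 = 2 → 0x2 << 1 → word 0x34
tag:1 = 1 → 0x1 << 0 → word 0x35
word = 0x35 → big-endian bytes:
  [0]=0x35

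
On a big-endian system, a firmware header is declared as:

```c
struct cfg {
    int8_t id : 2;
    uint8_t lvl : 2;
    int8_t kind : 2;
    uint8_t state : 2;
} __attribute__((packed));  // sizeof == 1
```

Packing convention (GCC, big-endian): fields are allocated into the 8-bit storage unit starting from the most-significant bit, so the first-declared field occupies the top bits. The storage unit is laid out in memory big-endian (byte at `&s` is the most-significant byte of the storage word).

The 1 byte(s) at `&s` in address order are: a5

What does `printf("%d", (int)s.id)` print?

-2

[0]=0xa5 (big-endian) → word 0xa5
id:2 @ bit 6 → (0xa5>>6)&0x3 = 0x2  ←
lvl:2 @ bit 4 → (0xa5>>4)&0x3 = 0x2
kind:2 @ bit 2 → (0xa5>>2)&0x3 = 0x1
state:2 @ bit 0 → (0xa5>>0)&0x3 = 0x1
id signed 2b, MSB=1: 2 - 4 = -2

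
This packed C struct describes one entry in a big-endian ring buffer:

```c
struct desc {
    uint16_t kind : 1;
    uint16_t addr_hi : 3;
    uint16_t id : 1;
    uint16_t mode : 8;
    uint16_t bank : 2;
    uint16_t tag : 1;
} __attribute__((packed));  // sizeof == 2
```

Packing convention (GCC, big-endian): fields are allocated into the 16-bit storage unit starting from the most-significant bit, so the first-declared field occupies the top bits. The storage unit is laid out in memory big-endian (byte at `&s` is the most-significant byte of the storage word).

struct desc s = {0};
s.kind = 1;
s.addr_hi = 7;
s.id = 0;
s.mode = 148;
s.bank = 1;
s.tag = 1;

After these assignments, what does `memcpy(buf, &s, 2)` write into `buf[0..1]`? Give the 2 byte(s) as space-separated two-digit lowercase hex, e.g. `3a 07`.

kind:1 = 1 → 0x1 << 15 → word 0x8000
addr_hi:3 = 7 → 0x7 << 12 → word 0xf000
id:1 = 0 → 0x0 << 11 → word 0xf000
mode:8 = 148 → 0x94 << 3 → word 0xf4a0
bank:2 = 1 → 0x1 << 1 → word 0xf4a2
tag:1 = 1 → 0x1 << 0 → word 0xf4a3
word = 0xf4a3 → big-endian bytes:
  [0]=0xf4  [1]=0xa3

f4 a3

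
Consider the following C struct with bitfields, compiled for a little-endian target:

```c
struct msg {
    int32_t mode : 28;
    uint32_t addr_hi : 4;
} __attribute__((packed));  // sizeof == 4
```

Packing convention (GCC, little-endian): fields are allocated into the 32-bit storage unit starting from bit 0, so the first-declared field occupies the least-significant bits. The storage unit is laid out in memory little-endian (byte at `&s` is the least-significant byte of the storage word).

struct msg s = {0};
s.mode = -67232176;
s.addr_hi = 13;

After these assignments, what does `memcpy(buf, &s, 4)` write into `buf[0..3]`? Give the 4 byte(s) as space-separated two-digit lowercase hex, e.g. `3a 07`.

mode:28 = -67232176 → 0xbfe1e50 << 0 → word 0x0bfe1e50
addr_hi:4 = 13 → 0xd << 28 → word 0xdbfe1e50
word = 0xdbfe1e50 → little-endian bytes:
  [0]=0x50  [1]=0x1e  [2]=0xfe  [3]=0xdb

50 1e fe db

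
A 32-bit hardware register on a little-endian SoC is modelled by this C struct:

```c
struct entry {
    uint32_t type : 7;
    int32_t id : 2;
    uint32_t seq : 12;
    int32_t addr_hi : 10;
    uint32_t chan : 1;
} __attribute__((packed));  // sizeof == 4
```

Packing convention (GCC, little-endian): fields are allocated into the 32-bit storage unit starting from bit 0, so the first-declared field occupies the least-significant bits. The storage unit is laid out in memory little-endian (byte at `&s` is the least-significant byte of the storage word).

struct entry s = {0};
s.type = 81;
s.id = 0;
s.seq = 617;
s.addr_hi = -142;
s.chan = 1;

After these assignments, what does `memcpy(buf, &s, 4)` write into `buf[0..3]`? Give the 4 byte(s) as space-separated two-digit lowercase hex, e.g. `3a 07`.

type (7b) val=81 bits=0x51 at bit 0: 0x00000051
id (2b) val=0 bits=0x0 at bit 7: 0x00000051
seq (12b) val=617 bits=0x269 at bit 9: 0x0004d251
addr_hi (10b) val=-142 bits=0x372 at bit 21: 0x6e44d251
chan (1b) val=1 bits=0x1 at bit 31: 0xee44d251
word = 0xee44d251 → little-endian bytes:
  [0]=0x51  [1]=0xd2  [2]=0x44  [3]=0xee

51 d2 44 ee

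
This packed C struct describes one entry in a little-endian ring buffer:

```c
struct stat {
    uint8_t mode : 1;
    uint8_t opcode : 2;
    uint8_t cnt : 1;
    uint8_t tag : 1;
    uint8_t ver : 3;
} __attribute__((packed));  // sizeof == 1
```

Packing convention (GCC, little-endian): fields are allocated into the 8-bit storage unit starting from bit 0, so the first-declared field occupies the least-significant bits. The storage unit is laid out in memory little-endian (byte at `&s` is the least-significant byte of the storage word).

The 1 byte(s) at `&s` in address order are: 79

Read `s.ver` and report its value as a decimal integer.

3

[0]=0x79 (little-endian) → word 0x79
mode:1 @ bit 0 → (0x79>>0)&0x1 = 0x1
opcode:2 @ bit 1 → (0x79>>1)&0x3 = 0x0
cnt:1 @ bit 3 → (0x79>>3)&0x1 = 0x1
tag:1 @ bit 4 → (0x79>>4)&0x1 = 0x1
ver:3 @ bit 5 → (0x79>>5)&0x7 = 0x3  ←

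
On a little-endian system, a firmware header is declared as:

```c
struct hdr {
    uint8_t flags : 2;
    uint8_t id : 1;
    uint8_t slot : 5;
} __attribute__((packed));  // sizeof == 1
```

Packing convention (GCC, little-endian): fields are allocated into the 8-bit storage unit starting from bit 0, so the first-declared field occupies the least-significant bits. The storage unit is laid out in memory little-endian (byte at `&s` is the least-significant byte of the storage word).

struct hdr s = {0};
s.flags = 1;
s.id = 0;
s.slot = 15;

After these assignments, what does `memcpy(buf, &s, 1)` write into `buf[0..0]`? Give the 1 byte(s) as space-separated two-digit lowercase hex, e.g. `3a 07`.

[0+:2] flags=1 & 0x3 = 0x1; word=0x01
[2+:1] id=0 & 0x1 = 0x0; word=0x01
[3+:5] slot=15 & 0x1f = 0xf; word=0x79
word = 0x79 → little-endian bytes:
  [0]=0x79

79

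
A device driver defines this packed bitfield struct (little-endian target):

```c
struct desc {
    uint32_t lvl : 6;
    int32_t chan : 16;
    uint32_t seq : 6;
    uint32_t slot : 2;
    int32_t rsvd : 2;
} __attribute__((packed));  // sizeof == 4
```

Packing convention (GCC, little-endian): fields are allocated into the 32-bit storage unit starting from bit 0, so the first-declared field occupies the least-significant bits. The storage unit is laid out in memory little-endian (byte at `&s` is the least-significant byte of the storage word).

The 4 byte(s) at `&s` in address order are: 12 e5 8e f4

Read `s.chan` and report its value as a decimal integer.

15252

[0]=0x12 [1]=0xe5 [2]=0x8e [3]=0xf4 (little-endian) → word 0xf48ee512
lvl:6 @ bit 0 → (0xf48ee512>>0)&0x3f = 0x12
chan:16 @ bit 6 → (0xf48ee512>>6)&0xffff = 0x3b94  ←
seq:6 @ bit 22 → (0xf48ee512>>22)&0x3f = 0x12
slot:2 @ bit 28 → (0xf48ee512>>28)&0x3 = 0x3
rsvd:2 @ bit 30 → (0xf48ee512>>30)&0x3 = 0x3
chan signed 16b, MSB=0: value = 15252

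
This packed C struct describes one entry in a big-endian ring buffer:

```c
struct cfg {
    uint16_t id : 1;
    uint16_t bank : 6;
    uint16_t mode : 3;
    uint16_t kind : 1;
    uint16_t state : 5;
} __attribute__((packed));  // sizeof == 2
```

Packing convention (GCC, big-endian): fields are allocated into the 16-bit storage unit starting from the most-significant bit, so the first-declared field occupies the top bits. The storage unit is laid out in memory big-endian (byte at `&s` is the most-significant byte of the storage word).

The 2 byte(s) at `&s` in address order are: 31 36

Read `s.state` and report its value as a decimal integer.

22

[0]=0x31 [1]=0x36 (big-endian) → word 0x3136
id:1 @ bit 15 → (0x3136>>15)&0x1 = 0x0
bank:6 @ bit 9 → (0x3136>>9)&0x3f = 0x18
mode:3 @ bit 6 → (0x3136>>6)&0x7 = 0x4
kind:1 @ bit 5 → (0x3136>>5)&0x1 = 0x1
state:5 @ bit 0 → (0x3136>>0)&0x1f = 0x16  ←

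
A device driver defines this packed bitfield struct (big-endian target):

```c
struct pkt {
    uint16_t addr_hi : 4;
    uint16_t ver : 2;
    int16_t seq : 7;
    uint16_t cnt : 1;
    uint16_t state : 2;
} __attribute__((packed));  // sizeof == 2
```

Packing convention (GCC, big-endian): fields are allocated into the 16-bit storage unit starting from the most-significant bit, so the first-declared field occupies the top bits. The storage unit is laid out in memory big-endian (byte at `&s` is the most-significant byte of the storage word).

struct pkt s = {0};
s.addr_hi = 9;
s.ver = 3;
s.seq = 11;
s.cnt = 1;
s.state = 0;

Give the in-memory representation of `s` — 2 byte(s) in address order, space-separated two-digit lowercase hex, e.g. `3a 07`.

[12+:4] addr_hi=9 & 0xf = 0x9; word=0x9000
[10+:2] ver=3 & 0x3 = 0x3; word=0x9c00
[3+:7] seq=11 & 0x7f = 0xb; word=0x9c58
[2+:1] cnt=1 & 0x1 = 0x1; word=0x9c5c
[0+:2] state=0 & 0x3 = 0x0; word=0x9c5c
word = 0x9c5c → big-endian bytes:
  [0]=0x9c  [1]=0x5c

9c 5c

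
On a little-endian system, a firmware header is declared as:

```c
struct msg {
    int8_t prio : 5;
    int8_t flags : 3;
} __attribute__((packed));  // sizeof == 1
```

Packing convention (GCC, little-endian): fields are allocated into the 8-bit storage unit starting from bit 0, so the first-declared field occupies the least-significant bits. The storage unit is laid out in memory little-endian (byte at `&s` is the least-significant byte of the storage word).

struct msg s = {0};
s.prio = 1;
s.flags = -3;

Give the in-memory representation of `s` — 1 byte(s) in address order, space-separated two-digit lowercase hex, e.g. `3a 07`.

a1

prio (5b) val=1 bits=0x1 at bit 0: 0x01
flags (3b) val=-3 bits=0x5 at bit 5: 0xa1
word = 0xa1 → little-endian bytes:
  [0]=0xa1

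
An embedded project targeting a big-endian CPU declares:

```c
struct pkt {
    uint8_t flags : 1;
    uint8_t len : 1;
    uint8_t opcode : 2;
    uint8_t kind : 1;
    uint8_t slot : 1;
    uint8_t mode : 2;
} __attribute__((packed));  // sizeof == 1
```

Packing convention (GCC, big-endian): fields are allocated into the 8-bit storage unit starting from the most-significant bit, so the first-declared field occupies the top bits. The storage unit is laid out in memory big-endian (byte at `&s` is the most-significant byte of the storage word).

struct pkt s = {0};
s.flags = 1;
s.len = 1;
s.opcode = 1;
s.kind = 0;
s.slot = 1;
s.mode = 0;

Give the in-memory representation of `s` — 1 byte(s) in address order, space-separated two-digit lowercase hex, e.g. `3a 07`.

flags:1 = 1 → 0x1 << 7 → word 0x80
len:1 = 1 → 0x1 << 6 → word 0xc0
opcode:2 = 1 → 0x1 << 4 → word 0xd0
kind:1 = 0 → 0x0 << 3 → word 0xd0
slot:1 = 1 → 0x1 << 2 → word 0xd4
mode:2 = 0 → 0x0 << 0 → word 0xd4
word = 0xd4 → big-endian bytes:
  [0]=0xd4

d4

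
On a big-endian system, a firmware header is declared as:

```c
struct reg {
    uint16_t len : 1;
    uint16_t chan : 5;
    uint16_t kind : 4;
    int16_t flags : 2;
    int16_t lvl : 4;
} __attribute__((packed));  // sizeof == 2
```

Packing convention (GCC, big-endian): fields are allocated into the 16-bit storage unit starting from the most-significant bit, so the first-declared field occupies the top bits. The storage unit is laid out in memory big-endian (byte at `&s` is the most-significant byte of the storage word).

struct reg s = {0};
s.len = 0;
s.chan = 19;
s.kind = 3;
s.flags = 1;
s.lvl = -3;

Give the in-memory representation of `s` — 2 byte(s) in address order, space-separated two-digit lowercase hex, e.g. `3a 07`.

[15+:1] len=0 & 0x1 = 0x0; word=0x0000
[10+:5] chan=19 & 0x1f = 0x13; word=0x4c00
[6+:4] kind=3 & 0xf = 0x3; word=0x4cc0
[4+:2] flags=1 & 0x3 = 0x1; word=0x4cd0
[0+:4] lvl=-3 & 0xf = 0xd; word=0x4cdd
word = 0x4cdd → big-endian bytes:
  [0]=0x4c  [1]=0xdd

4c dd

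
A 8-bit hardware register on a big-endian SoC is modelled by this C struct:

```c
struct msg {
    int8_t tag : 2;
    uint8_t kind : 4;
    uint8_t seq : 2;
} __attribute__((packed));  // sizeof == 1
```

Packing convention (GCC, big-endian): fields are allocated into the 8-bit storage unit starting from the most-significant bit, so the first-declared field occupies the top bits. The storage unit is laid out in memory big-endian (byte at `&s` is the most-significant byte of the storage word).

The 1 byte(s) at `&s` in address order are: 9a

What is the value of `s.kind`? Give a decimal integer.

6

[0]=0x9a (big-endian) → word 0x9a
tag:2 @ bit 6 → (0x9a>>6)&0x3 = 0x2
kind:4 @ bit 2 → (0x9a>>2)&0xf = 0x6  ←
seq:2 @ bit 0 → (0x9a>>0)&0x3 = 0x2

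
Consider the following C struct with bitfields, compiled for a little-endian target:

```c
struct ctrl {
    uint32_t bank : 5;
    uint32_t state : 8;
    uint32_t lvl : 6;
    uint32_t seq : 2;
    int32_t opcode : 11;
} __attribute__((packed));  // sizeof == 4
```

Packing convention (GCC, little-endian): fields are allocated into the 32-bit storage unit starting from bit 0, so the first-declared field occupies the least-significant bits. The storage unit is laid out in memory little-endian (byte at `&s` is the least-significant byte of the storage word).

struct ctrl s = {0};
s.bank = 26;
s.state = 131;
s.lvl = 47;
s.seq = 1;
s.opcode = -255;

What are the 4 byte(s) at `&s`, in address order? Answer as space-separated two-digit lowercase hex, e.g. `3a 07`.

bank (5b) val=26 bits=0x1a at bit 0: 0x0000001a
state (8b) val=131 bits=0x83 at bit 5: 0x0000107a
lvl (6b) val=47 bits=0x2f at bit 13: 0x0005f07a
seq (2b) val=1 bits=0x1 at bit 19: 0x000df07a
opcode (11b) val=-255 bits=0x701 at bit 21: 0xe02df07a
word = 0xe02df07a → little-endian bytes:
  [0]=0x7a  [1]=0xf0  [2]=0x2d  [3]=0xe0

7a f0 2d e0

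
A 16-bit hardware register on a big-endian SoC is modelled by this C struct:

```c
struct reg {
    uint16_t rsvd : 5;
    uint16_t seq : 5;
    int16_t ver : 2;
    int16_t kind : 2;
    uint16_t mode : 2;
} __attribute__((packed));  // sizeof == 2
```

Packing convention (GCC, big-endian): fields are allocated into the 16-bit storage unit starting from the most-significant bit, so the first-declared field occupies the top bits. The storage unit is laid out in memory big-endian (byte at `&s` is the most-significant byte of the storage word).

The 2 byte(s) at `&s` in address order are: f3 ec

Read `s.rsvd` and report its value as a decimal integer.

[0]=0xf3 [1]=0xec (big-endian) → word 0xf3ec
rsvd:5 @ bit 11 → (0xf3ec>>11)&0x1f = 0x1e  ←
seq:5 @ bit 6 → (0xf3ec>>6)&0x1f = 0xf
ver:2 @ bit 4 → (0xf3ec>>4)&0x3 = 0x2
kind:2 @ bit 2 → (0xf3ec>>2)&0x3 = 0x3
mode:2 @ bit 0 → (0xf3ec>>0)&0x3 = 0x0

30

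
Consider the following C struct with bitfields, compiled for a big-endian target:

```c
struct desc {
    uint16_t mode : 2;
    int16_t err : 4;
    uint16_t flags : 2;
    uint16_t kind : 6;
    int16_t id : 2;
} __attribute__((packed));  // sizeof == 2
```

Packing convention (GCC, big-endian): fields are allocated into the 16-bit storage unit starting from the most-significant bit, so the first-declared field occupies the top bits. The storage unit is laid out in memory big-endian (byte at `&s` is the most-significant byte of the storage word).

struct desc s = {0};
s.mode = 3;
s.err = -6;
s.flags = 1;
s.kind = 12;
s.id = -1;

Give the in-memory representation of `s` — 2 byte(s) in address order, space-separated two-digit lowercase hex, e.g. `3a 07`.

mode (2b) val=3 bits=0x3 at bit 14: 0xc000
err (4b) val=-6 bits=0xa at bit 10: 0xe800
flags (2b) val=1 bits=0x1 at bit 8: 0xe900
kind (6b) val=12 bits=0xc at bit 2: 0xe930
id (2b) val=-1 bits=0x3 at bit 0: 0xe933
word = 0xe933 → big-endian bytes:
  [0]=0xe9  [1]=0x33

e9 33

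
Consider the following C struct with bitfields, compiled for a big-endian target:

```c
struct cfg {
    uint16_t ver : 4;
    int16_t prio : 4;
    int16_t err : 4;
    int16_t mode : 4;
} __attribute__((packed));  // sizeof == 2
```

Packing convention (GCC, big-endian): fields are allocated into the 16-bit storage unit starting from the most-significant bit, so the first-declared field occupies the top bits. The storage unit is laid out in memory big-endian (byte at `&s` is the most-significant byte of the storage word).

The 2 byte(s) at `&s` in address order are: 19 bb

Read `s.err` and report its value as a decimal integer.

[0]=0x19 [1]=0xbb (big-endian) → word 0x19bb
ver [12+:4] = (word>>12) & 0xf = 1
prio [8+:4] = (word>>8) & 0xf = 9
err [4+:4] = (word>>4) & 0xf = 11  ←
mode [0+:4] = (word>>0) & 0xf = 11
err signed 4b, MSB=1: 11 - 16 = -5

-5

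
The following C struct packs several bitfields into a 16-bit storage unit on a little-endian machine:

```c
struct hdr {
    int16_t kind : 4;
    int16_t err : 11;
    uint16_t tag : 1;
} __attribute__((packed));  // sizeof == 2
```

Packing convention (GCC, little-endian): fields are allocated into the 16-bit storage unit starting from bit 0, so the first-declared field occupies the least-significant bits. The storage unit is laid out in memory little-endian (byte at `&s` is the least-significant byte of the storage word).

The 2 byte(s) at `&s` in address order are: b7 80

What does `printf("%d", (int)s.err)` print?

11

[0]=0xb7 [1]=0x80 (little-endian) → word 0x80b7
kind [0+:4] = (word>>0) & 0xf = 7
err [4+:11] = (word>>4) & 0x7ff = 11  ←
tag [15+:1] = (word>>15) & 0x1 = 1
err signed 11b, MSB=0: value = 11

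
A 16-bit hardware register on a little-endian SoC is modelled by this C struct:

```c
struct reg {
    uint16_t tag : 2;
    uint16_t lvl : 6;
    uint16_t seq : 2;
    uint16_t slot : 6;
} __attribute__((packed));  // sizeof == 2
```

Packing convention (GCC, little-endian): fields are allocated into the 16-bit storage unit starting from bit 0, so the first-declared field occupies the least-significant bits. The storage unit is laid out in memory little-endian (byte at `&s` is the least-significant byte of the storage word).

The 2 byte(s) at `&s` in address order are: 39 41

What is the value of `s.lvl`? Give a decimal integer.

[0]=0x39 [1]=0x41 (little-endian) → word 0x4139
tag [0+:2] = (word>>0) & 0x3 = 1
lvl [2+:6] = (word>>2) & 0x3f = 14  ←
seq [8+:2] = (word>>8) & 0x3 = 1
slot [10+:6] = (word>>10) & 0x3f = 16

14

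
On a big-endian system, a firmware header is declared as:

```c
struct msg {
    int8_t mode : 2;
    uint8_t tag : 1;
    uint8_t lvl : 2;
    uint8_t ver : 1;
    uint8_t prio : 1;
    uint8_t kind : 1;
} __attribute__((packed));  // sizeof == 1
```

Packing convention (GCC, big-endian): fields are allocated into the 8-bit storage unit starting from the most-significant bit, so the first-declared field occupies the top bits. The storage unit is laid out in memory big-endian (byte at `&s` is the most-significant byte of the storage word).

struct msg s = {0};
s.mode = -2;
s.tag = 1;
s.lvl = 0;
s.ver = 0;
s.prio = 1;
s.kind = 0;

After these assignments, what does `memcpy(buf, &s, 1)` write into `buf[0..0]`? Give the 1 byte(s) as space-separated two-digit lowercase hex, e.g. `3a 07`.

mode:2 = -2 → 0x2 << 6 → word 0x80
tag:1 = 1 → 0x1 << 5 → word 0xa0
lvl:2 = 0 → 0x0 << 3 → word 0xa0
ver:1 = 0 → 0x0 << 2 → word 0xa0
prio:1 = 1 → 0x1 << 1 → word 0xa2
kind:1 = 0 → 0x0 << 0 → word 0xa2
word = 0xa2 → big-endian bytes:
  [0]=0xa2

a2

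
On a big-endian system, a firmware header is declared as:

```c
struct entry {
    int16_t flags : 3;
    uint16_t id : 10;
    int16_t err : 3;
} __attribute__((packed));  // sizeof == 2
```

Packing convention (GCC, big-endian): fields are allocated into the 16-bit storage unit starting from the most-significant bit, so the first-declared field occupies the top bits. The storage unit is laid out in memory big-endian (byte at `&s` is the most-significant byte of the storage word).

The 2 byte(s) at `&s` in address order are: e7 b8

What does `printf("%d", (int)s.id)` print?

247

[0]=0xe7 [1]=0xb8 (big-endian) → word 0xe7b8
flags:3 @ bit 13 → (0xe7b8>>13)&0x7 = 0x7
id:10 @ bit 3 → (0xe7b8>>3)&0x3ff = 0xf7  ←
err:3 @ bit 0 → (0xe7b8>>0)&0x7 = 0x0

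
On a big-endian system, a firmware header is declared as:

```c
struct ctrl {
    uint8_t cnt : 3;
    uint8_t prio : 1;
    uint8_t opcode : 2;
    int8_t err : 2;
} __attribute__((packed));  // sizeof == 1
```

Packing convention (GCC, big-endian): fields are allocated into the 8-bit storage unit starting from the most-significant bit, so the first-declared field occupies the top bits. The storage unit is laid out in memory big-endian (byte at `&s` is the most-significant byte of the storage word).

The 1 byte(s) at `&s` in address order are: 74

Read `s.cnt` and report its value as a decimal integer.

3

[0]=0x74 (big-endian) → word 0x74
cnt:3 @ bit 5 → (0x74>>5)&0x7 = 0x3  ←
prio:1 @ bit 4 → (0x74>>4)&0x1 = 0x1
opcode:2 @ bit 2 → (0x74>>2)&0x3 = 0x1
err:2 @ bit 0 → (0x74>>0)&0x3 = 0x0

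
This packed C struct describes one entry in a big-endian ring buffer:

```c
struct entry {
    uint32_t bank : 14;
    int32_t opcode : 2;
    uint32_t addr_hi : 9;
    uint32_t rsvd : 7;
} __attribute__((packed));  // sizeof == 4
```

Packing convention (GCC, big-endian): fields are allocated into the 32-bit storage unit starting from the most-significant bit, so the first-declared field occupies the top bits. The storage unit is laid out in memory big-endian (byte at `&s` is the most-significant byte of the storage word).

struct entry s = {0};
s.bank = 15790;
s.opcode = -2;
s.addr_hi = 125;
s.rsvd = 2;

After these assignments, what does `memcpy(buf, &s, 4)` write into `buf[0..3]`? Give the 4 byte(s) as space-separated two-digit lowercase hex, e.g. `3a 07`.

[18+:14] bank=15790 & 0x3fff = 0x3dae; word=0xf6b80000
[16+:2] opcode=-2 & 0x3 = 0x2; word=0xf6ba0000
[7+:9] addr_hi=125 & 0x1ff = 0x7d; word=0xf6ba3e80
[0+:7] rsvd=2 & 0x7f = 0x2; word=0xf6ba3e82
word = 0xf6ba3e82 → big-endian bytes:
  [0]=0xf6  [1]=0xba  [2]=0x3e  [3]=0x82

f6 ba 3e 82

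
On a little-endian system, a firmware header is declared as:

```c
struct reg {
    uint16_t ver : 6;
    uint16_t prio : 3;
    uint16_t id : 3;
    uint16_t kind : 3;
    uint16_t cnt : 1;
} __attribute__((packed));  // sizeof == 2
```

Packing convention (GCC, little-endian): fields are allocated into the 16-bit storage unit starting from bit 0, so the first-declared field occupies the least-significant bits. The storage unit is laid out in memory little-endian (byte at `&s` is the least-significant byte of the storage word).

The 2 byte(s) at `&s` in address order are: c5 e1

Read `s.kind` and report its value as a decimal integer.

[0]=0xc5 [1]=0xe1 (little-endian) → word 0xe1c5
ver [0+:6] = (word>>0) & 0x3f = 5
prio [6+:3] = (word>>6) & 0x7 = 7
id [9+:3] = (word>>9) & 0x7 = 0
kind [12+:3] = (word>>12) & 0x7 = 6  ←
cnt [15+:1] = (word>>15) & 0x1 = 1

6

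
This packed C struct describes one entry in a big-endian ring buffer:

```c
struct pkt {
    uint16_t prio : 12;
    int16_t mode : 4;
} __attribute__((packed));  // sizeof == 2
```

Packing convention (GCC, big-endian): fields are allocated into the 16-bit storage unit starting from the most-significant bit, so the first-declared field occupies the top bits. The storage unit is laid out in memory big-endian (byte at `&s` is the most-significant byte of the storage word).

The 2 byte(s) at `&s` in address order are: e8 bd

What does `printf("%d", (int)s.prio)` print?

3723

[0]=0xe8 [1]=0xbd (big-endian) → word 0xe8bd
prio [4+:12] = (word>>4) & 0xfff = 3723  ←
mode [0+:4] = (word>>0) & 0xf = 13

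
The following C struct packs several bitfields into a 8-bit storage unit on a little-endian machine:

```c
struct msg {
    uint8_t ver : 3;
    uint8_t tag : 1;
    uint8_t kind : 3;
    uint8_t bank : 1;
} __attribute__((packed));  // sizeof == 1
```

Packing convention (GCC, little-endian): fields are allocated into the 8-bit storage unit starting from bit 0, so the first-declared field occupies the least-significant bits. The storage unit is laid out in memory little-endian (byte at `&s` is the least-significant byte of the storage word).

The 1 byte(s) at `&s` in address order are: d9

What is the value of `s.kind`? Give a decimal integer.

[0]=0xd9 (little-endian) → word 0xd9
ver [0+:3] = (word>>0) & 0x7 = 1
tag [3+:1] = (word>>3) & 0x1 = 1
kind [4+:3] = (word>>4) & 0x7 = 5  ←
bank [7+:1] = (word>>7) & 0x1 = 1

5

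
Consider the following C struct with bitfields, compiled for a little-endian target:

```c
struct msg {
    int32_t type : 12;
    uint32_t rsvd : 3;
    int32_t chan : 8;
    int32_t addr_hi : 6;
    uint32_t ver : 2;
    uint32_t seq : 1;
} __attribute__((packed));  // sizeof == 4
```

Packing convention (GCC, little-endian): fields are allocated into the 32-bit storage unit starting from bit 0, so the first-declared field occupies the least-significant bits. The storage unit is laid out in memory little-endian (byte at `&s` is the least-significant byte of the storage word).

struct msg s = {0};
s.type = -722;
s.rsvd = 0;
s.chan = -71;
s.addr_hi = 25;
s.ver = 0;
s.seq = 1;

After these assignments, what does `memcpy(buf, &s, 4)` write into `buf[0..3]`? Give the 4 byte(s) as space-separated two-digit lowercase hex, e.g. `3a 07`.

2e 8d dc 8c

type (12b) val=-722 bits=0xd2e at bit 0: 0x00000d2e
rsvd (3b) val=0 bits=0x0 at bit 12: 0x00000d2e
chan (8b) val=-71 bits=0xb9 at bit 15: 0x005c8d2e
addr_hi (6b) val=25 bits=0x19 at bit 23: 0x0cdc8d2e
ver (2b) val=0 bits=0x0 at bit 29: 0x0cdc8d2e
seq (1b) val=1 bits=0x1 at bit 31: 0x8cdc8d2e
word = 0x8cdc8d2e → little-endian bytes:
  [0]=0x2e  [1]=0x8d  [2]=0xdc  [3]=0x8c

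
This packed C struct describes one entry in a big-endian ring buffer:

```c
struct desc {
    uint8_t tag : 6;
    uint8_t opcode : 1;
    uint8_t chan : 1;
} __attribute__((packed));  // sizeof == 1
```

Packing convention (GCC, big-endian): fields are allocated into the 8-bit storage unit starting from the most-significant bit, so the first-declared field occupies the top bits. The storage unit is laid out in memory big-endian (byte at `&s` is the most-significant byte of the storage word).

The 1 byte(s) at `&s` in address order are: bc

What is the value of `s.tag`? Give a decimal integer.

[0]=0xbc (big-endian) → word 0xbc
tag [2+:6] = (word>>2) & 0x3f = 47  ←
opcode [1+:1] = (word>>1) & 0x1 = 0
chan [0+:1] = (word>>0) & 0x1 = 0

47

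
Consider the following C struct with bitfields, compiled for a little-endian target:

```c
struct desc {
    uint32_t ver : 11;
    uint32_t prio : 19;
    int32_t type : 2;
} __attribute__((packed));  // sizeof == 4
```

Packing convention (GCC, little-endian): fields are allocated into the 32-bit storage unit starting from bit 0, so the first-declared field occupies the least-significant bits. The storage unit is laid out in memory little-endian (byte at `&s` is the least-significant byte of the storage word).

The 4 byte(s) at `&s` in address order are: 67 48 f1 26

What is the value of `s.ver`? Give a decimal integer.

[0]=0x67 [1]=0x48 [2]=0xf1 [3]=0x26 (little-endian) → word 0x26f14867
ver [0+:11] = (word>>0) & 0x7ff = 103  ←
prio [11+:19] = (word>>11) & 0x7ffff = 319017
type [30+:2] = (word>>30) & 0x3 = 0

103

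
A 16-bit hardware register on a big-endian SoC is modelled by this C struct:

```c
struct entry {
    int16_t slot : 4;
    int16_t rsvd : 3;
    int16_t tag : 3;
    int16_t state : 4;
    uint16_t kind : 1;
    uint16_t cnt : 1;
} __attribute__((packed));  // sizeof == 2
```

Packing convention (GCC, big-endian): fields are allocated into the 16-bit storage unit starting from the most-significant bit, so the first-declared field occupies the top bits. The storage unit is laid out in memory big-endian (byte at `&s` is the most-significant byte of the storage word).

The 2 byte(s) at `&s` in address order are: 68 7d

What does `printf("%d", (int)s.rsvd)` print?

[0]=0x68 [1]=0x7d (big-endian) → word 0x687d
slot:4 @ bit 12 → (0x687d>>12)&0xf = 0x6
rsvd:3 @ bit 9 → (0x687d>>9)&0x7 = 0x4  ←
tag:3 @ bit 6 → (0x687d>>6)&0x7 = 0x1
state:4 @ bit 2 → (0x687d>>2)&0xf = 0xf
kind:1 @ bit 1 → (0x687d>>1)&0x1 = 0x0
cnt:1 @ bit 0 → (0x687d>>0)&0x1 = 0x1
rsvd signed 3b, MSB=1: 4 - 8 = -4

-4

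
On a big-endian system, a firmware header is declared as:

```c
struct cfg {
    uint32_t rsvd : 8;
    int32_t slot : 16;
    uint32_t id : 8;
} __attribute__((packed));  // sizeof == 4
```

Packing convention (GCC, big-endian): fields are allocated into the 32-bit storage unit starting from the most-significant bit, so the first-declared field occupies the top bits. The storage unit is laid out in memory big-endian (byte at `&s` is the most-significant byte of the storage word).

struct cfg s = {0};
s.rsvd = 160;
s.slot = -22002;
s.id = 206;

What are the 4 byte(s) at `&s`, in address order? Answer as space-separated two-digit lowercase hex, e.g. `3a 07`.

a0 aa 0e ce

[24+:8] rsvd=160 & 0xff = 0xa0; word=0xa0000000
[8+:16] slot=-22002 & 0xffff = 0xaa0e; word=0xa0aa0e00
[0+:8] id=206 & 0xff = 0xce; word=0xa0aa0ece
word = 0xa0aa0ece → big-endian bytes:
  [0]=0xa0  [1]=0xaa  [2]=0x0e  [3]=0xce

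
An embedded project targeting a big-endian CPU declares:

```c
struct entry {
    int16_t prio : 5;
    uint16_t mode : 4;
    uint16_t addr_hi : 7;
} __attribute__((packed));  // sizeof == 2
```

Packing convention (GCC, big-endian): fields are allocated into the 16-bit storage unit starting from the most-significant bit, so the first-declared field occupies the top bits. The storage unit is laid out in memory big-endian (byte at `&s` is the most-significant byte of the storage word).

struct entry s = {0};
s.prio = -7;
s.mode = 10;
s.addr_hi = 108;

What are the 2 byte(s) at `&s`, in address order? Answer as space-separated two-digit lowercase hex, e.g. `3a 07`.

[11+:5] prio=-7 & 0x1f = 0x19; word=0xc800
[7+:4] mode=10 & 0xf = 0xa; word=0xcd00
[0+:7] addr_hi=108 & 0x7f = 0x6c; word=0xcd6c
word = 0xcd6c → big-endian bytes:
  [0]=0xcd  [1]=0x6c

cd 6c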